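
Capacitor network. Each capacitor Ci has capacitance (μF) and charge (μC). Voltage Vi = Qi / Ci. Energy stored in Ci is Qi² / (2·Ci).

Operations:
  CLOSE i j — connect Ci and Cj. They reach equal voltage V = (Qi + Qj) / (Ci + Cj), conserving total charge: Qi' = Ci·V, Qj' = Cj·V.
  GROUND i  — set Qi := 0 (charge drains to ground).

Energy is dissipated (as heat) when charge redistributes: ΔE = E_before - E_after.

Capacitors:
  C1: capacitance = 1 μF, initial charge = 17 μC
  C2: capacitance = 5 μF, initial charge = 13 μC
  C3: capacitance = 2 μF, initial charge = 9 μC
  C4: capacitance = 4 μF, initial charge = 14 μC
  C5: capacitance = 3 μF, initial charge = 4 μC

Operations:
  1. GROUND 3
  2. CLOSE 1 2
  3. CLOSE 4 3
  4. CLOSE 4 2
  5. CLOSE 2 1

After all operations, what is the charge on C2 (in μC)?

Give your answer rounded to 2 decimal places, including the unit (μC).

Initial: C1(1μF, Q=17μC, V=17.00V), C2(5μF, Q=13μC, V=2.60V), C3(2μF, Q=9μC, V=4.50V), C4(4μF, Q=14μC, V=3.50V), C5(3μF, Q=4μC, V=1.33V)
Op 1: GROUND 3: Q3=0; energy lost=20.250
Op 2: CLOSE 1-2: Q_total=30.00, C_total=6.00, V=5.00; Q1=5.00, Q2=25.00; dissipated=86.400
Op 3: CLOSE 4-3: Q_total=14.00, C_total=6.00, V=2.33; Q4=9.33, Q3=4.67; dissipated=8.167
Op 4: CLOSE 4-2: Q_total=34.33, C_total=9.00, V=3.81; Q4=15.26, Q2=19.07; dissipated=7.901
Op 5: CLOSE 2-1: Q_total=24.07, C_total=6.00, V=4.01; Q2=20.06, Q1=4.01; dissipated=0.585
Final charges: Q1=4.01, Q2=20.06, Q3=4.67, Q4=15.26, Q5=4.00

Answer: 20.06 μC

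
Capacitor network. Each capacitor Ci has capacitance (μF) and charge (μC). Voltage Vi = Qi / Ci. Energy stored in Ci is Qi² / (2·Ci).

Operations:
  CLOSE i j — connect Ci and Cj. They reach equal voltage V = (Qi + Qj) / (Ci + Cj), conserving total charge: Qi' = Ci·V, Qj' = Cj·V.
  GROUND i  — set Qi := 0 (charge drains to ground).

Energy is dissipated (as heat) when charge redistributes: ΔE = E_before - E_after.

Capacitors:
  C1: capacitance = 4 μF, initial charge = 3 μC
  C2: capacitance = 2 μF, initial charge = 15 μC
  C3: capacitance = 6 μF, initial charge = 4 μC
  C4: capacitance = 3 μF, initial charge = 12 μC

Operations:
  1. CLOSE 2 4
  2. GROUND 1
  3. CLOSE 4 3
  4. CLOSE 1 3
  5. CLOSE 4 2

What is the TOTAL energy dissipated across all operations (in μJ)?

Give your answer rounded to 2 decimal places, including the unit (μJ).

Initial: C1(4μF, Q=3μC, V=0.75V), C2(2μF, Q=15μC, V=7.50V), C3(6μF, Q=4μC, V=0.67V), C4(3μF, Q=12μC, V=4.00V)
Op 1: CLOSE 2-4: Q_total=27.00, C_total=5.00, V=5.40; Q2=10.80, Q4=16.20; dissipated=7.350
Op 2: GROUND 1: Q1=0; energy lost=1.125
Op 3: CLOSE 4-3: Q_total=20.20, C_total=9.00, V=2.24; Q4=6.73, Q3=13.47; dissipated=22.404
Op 4: CLOSE 1-3: Q_total=13.47, C_total=10.00, V=1.35; Q1=5.39, Q3=8.08; dissipated=6.045
Op 5: CLOSE 4-2: Q_total=17.53, C_total=5.00, V=3.51; Q4=10.52, Q2=7.01; dissipated=5.975
Total dissipated: 42.899 μJ

Answer: 42.90 μJ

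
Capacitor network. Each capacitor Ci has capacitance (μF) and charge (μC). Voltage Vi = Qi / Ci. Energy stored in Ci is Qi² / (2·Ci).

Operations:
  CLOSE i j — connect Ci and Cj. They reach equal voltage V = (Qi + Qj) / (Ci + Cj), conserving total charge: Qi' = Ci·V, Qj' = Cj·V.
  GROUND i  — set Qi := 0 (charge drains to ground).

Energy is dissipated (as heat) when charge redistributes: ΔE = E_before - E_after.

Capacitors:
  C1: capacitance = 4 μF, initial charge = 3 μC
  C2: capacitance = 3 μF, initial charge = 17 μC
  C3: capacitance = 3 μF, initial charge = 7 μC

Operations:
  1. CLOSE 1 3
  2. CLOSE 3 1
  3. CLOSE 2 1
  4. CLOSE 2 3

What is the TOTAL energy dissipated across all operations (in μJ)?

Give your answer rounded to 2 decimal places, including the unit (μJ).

Initial: C1(4μF, Q=3μC, V=0.75V), C2(3μF, Q=17μC, V=5.67V), C3(3μF, Q=7μC, V=2.33V)
Op 1: CLOSE 1-3: Q_total=10.00, C_total=7.00, V=1.43; Q1=5.71, Q3=4.29; dissipated=2.149
Op 2: CLOSE 3-1: Q_total=10.00, C_total=7.00, V=1.43; Q3=4.29, Q1=5.71; dissipated=0.000
Op 3: CLOSE 2-1: Q_total=22.71, C_total=7.00, V=3.24; Q2=9.73, Q1=12.98; dissipated=15.396
Op 4: CLOSE 2-3: Q_total=14.02, C_total=6.00, V=2.34; Q2=7.01, Q3=7.01; dissipated=2.474
Total dissipated: 20.019 μJ

Answer: 20.02 μJ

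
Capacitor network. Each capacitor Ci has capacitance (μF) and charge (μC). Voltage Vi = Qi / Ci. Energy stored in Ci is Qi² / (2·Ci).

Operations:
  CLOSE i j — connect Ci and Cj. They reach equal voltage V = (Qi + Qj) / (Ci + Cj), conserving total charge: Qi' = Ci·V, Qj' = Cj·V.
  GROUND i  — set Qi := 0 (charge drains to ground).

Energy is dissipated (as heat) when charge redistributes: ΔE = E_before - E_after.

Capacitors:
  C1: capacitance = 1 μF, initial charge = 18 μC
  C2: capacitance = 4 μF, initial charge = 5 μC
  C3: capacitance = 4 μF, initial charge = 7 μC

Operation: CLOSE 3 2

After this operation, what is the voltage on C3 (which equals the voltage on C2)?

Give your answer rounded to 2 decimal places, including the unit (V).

Answer: 1.50 V

Derivation:
Initial: C1(1μF, Q=18μC, V=18.00V), C2(4μF, Q=5μC, V=1.25V), C3(4μF, Q=7μC, V=1.75V)
Op 1: CLOSE 3-2: Q_total=12.00, C_total=8.00, V=1.50; Q3=6.00, Q2=6.00; dissipated=0.250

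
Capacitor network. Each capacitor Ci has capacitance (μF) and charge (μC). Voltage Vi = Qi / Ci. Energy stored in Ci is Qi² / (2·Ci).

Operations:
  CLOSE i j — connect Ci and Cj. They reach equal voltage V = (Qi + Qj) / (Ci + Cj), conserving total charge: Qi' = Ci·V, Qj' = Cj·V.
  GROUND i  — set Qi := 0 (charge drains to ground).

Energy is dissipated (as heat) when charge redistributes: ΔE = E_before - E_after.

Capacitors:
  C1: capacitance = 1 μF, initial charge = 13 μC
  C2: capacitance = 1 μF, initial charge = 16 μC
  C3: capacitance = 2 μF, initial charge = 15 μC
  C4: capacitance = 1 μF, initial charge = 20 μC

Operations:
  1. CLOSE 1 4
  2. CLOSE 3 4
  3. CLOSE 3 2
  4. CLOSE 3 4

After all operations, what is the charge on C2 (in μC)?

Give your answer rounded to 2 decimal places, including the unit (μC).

Initial: C1(1μF, Q=13μC, V=13.00V), C2(1μF, Q=16μC, V=16.00V), C3(2μF, Q=15μC, V=7.50V), C4(1μF, Q=20μC, V=20.00V)
Op 1: CLOSE 1-4: Q_total=33.00, C_total=2.00, V=16.50; Q1=16.50, Q4=16.50; dissipated=12.250
Op 2: CLOSE 3-4: Q_total=31.50, C_total=3.00, V=10.50; Q3=21.00, Q4=10.50; dissipated=27.000
Op 3: CLOSE 3-2: Q_total=37.00, C_total=3.00, V=12.33; Q3=24.67, Q2=12.33; dissipated=10.083
Op 4: CLOSE 3-4: Q_total=35.17, C_total=3.00, V=11.72; Q3=23.44, Q4=11.72; dissipated=1.120
Final charges: Q1=16.50, Q2=12.33, Q3=23.44, Q4=11.72

Answer: 12.33 μC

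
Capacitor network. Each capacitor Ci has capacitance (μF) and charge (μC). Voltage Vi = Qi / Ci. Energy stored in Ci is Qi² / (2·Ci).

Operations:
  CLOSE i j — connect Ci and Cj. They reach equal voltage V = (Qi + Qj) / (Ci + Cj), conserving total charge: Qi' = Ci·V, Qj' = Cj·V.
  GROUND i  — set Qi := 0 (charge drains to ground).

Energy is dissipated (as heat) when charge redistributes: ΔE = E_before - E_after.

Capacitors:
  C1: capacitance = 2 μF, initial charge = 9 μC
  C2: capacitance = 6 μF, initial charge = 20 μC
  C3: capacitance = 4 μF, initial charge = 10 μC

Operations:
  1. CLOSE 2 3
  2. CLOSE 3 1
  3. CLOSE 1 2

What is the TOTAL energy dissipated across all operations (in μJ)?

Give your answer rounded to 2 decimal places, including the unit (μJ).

Answer: 2.52 μJ

Derivation:
Initial: C1(2μF, Q=9μC, V=4.50V), C2(6μF, Q=20μC, V=3.33V), C3(4μF, Q=10μC, V=2.50V)
Op 1: CLOSE 2-3: Q_total=30.00, C_total=10.00, V=3.00; Q2=18.00, Q3=12.00; dissipated=0.833
Op 2: CLOSE 3-1: Q_total=21.00, C_total=6.00, V=3.50; Q3=14.00, Q1=7.00; dissipated=1.500
Op 3: CLOSE 1-2: Q_total=25.00, C_total=8.00, V=3.12; Q1=6.25, Q2=18.75; dissipated=0.188
Total dissipated: 2.521 μJ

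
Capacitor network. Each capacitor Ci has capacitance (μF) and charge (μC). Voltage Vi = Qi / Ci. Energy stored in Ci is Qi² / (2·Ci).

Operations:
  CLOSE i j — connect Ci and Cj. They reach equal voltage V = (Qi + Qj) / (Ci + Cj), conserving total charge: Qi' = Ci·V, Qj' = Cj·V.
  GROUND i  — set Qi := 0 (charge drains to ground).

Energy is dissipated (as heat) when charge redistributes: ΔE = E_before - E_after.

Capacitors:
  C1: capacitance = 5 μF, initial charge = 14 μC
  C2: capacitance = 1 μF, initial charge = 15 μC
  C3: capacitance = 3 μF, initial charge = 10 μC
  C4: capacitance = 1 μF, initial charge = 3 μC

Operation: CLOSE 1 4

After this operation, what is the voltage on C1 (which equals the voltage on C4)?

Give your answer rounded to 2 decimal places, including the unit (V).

Initial: C1(5μF, Q=14μC, V=2.80V), C2(1μF, Q=15μC, V=15.00V), C3(3μF, Q=10μC, V=3.33V), C4(1μF, Q=3μC, V=3.00V)
Op 1: CLOSE 1-4: Q_total=17.00, C_total=6.00, V=2.83; Q1=14.17, Q4=2.83; dissipated=0.017

Answer: 2.83 V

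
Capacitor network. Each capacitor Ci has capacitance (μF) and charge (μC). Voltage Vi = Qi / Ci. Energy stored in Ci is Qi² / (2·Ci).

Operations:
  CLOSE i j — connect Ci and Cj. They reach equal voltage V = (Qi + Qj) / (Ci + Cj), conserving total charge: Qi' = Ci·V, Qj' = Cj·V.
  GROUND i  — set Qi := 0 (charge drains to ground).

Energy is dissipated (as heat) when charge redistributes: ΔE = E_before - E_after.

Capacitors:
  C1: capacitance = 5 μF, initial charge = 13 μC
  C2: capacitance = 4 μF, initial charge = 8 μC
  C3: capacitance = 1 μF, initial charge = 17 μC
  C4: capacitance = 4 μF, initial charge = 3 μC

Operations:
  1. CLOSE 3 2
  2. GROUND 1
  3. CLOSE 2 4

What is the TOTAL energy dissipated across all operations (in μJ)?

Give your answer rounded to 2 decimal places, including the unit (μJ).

Answer: 124.96 μJ

Derivation:
Initial: C1(5μF, Q=13μC, V=2.60V), C2(4μF, Q=8μC, V=2.00V), C3(1μF, Q=17μC, V=17.00V), C4(4μF, Q=3μC, V=0.75V)
Op 1: CLOSE 3-2: Q_total=25.00, C_total=5.00, V=5.00; Q3=5.00, Q2=20.00; dissipated=90.000
Op 2: GROUND 1: Q1=0; energy lost=16.900
Op 3: CLOSE 2-4: Q_total=23.00, C_total=8.00, V=2.88; Q2=11.50, Q4=11.50; dissipated=18.062
Total dissipated: 124.963 μJ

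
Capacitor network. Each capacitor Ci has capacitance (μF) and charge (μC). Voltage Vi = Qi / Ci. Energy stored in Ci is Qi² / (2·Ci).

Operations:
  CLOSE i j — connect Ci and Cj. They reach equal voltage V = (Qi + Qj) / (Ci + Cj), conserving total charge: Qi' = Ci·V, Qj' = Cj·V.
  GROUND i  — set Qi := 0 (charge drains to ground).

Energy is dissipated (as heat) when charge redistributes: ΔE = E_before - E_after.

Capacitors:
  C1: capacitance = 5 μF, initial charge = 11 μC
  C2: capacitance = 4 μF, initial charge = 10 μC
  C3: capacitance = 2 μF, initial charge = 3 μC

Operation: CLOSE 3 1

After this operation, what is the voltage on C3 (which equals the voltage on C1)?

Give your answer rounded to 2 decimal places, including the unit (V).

Initial: C1(5μF, Q=11μC, V=2.20V), C2(4μF, Q=10μC, V=2.50V), C3(2μF, Q=3μC, V=1.50V)
Op 1: CLOSE 3-1: Q_total=14.00, C_total=7.00, V=2.00; Q3=4.00, Q1=10.00; dissipated=0.350

Answer: 2.00 V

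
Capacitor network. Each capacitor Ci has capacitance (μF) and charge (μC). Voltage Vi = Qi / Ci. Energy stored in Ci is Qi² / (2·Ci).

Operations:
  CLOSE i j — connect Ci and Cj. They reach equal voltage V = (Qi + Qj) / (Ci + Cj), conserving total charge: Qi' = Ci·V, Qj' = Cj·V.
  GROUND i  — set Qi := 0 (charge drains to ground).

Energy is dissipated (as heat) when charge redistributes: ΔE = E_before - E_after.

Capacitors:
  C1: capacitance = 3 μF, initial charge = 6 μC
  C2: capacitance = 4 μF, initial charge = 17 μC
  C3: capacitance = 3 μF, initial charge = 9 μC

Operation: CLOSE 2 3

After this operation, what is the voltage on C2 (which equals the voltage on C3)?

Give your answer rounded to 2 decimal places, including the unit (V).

Initial: C1(3μF, Q=6μC, V=2.00V), C2(4μF, Q=17μC, V=4.25V), C3(3μF, Q=9μC, V=3.00V)
Op 1: CLOSE 2-3: Q_total=26.00, C_total=7.00, V=3.71; Q2=14.86, Q3=11.14; dissipated=1.339

Answer: 3.71 V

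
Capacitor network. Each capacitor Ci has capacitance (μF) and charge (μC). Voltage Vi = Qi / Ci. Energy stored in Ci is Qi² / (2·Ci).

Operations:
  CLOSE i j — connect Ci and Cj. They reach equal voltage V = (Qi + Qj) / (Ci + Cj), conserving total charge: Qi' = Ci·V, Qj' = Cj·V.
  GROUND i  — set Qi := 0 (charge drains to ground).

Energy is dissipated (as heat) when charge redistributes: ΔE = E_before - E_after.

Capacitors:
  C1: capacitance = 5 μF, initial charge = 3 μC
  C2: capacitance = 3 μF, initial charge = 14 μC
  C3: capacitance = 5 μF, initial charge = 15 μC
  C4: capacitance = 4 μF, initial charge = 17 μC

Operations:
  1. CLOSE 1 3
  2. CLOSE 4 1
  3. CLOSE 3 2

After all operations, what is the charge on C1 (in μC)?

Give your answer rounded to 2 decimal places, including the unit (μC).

Answer: 14.44 μC

Derivation:
Initial: C1(5μF, Q=3μC, V=0.60V), C2(3μF, Q=14μC, V=4.67V), C3(5μF, Q=15μC, V=3.00V), C4(4μF, Q=17μC, V=4.25V)
Op 1: CLOSE 1-3: Q_total=18.00, C_total=10.00, V=1.80; Q1=9.00, Q3=9.00; dissipated=7.200
Op 2: CLOSE 4-1: Q_total=26.00, C_total=9.00, V=2.89; Q4=11.56, Q1=14.44; dissipated=6.669
Op 3: CLOSE 3-2: Q_total=23.00, C_total=8.00, V=2.88; Q3=14.38, Q2=8.62; dissipated=7.704
Final charges: Q1=14.44, Q2=8.62, Q3=14.38, Q4=11.56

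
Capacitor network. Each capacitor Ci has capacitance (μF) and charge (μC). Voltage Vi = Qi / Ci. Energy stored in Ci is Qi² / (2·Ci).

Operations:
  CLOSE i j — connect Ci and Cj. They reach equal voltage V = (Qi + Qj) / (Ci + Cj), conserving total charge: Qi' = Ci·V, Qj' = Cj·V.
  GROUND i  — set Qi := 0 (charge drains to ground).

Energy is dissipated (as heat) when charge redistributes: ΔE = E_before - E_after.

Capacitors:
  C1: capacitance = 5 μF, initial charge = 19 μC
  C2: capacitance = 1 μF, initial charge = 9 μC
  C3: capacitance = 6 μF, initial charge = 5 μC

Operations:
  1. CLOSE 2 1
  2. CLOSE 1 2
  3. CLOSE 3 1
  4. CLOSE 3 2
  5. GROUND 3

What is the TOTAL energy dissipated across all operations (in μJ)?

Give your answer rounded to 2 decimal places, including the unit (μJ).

Initial: C1(5μF, Q=19μC, V=3.80V), C2(1μF, Q=9μC, V=9.00V), C3(6μF, Q=5μC, V=0.83V)
Op 1: CLOSE 2-1: Q_total=28.00, C_total=6.00, V=4.67; Q2=4.67, Q1=23.33; dissipated=11.267
Op 2: CLOSE 1-2: Q_total=28.00, C_total=6.00, V=4.67; Q1=23.33, Q2=4.67; dissipated=0.000
Op 3: CLOSE 3-1: Q_total=28.33, C_total=11.00, V=2.58; Q3=15.45, Q1=12.88; dissipated=20.038
Op 4: CLOSE 3-2: Q_total=20.12, C_total=7.00, V=2.87; Q3=17.25, Q2=2.87; dissipated=1.874
Op 5: GROUND 3: Q3=0; energy lost=24.788
Total dissipated: 57.966 μJ

Answer: 57.97 μJ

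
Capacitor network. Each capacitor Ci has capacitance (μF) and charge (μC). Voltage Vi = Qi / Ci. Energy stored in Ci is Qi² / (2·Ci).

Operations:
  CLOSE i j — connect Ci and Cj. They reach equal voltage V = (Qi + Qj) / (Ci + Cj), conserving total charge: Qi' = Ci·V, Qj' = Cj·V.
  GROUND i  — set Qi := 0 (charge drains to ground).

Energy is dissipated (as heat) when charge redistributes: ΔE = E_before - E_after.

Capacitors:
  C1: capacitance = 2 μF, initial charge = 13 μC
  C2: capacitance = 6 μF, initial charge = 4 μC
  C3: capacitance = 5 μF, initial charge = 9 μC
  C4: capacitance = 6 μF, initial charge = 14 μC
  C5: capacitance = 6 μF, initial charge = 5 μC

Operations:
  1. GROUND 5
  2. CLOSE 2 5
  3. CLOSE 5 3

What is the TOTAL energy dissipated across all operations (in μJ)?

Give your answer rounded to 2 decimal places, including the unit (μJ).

Answer: 5.68 μJ

Derivation:
Initial: C1(2μF, Q=13μC, V=6.50V), C2(6μF, Q=4μC, V=0.67V), C3(5μF, Q=9μC, V=1.80V), C4(6μF, Q=14μC, V=2.33V), C5(6μF, Q=5μC, V=0.83V)
Op 1: GROUND 5: Q5=0; energy lost=2.083
Op 2: CLOSE 2-5: Q_total=4.00, C_total=12.00, V=0.33; Q2=2.00, Q5=2.00; dissipated=0.667
Op 3: CLOSE 5-3: Q_total=11.00, C_total=11.00, V=1.00; Q5=6.00, Q3=5.00; dissipated=2.933
Total dissipated: 5.683 μJ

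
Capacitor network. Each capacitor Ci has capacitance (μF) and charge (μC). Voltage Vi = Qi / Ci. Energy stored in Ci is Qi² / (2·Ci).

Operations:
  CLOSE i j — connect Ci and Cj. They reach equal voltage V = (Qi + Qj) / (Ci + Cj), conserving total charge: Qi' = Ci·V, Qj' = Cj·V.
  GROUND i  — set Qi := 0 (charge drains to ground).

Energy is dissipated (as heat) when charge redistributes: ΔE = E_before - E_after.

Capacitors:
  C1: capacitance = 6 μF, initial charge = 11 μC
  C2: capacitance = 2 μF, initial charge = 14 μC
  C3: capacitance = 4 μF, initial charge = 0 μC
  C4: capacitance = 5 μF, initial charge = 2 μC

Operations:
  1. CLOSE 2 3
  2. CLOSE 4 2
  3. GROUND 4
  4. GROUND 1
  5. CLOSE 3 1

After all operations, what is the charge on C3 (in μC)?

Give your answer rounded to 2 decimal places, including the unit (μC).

Answer: 3.73 μC

Derivation:
Initial: C1(6μF, Q=11μC, V=1.83V), C2(2μF, Q=14μC, V=7.00V), C3(4μF, Q=0μC, V=0.00V), C4(5μF, Q=2μC, V=0.40V)
Op 1: CLOSE 2-3: Q_total=14.00, C_total=6.00, V=2.33; Q2=4.67, Q3=9.33; dissipated=32.667
Op 2: CLOSE 4-2: Q_total=6.67, C_total=7.00, V=0.95; Q4=4.76, Q2=1.90; dissipated=2.670
Op 3: GROUND 4: Q4=0; energy lost=2.268
Op 4: GROUND 1: Q1=0; energy lost=10.083
Op 5: CLOSE 3-1: Q_total=9.33, C_total=10.00, V=0.93; Q3=3.73, Q1=5.60; dissipated=6.533
Final charges: Q1=5.60, Q2=1.90, Q3=3.73, Q4=0.00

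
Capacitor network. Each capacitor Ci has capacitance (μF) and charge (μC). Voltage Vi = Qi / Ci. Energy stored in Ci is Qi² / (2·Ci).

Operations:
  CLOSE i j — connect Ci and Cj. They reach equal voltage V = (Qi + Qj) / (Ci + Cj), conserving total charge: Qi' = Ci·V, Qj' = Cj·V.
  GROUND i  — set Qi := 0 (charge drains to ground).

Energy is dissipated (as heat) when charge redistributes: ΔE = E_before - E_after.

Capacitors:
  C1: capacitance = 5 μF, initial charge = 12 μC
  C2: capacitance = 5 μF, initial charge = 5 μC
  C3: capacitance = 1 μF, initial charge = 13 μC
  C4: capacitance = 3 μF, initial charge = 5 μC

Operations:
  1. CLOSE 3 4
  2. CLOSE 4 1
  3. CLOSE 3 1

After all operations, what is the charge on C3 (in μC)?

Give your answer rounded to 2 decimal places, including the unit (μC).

Answer: 3.41 μC

Derivation:
Initial: C1(5μF, Q=12μC, V=2.40V), C2(5μF, Q=5μC, V=1.00V), C3(1μF, Q=13μC, V=13.00V), C4(3μF, Q=5μC, V=1.67V)
Op 1: CLOSE 3-4: Q_total=18.00, C_total=4.00, V=4.50; Q3=4.50, Q4=13.50; dissipated=48.167
Op 2: CLOSE 4-1: Q_total=25.50, C_total=8.00, V=3.19; Q4=9.56, Q1=15.94; dissipated=4.134
Op 3: CLOSE 3-1: Q_total=20.44, C_total=6.00, V=3.41; Q3=3.41, Q1=17.03; dissipated=0.718
Final charges: Q1=17.03, Q2=5.00, Q3=3.41, Q4=9.56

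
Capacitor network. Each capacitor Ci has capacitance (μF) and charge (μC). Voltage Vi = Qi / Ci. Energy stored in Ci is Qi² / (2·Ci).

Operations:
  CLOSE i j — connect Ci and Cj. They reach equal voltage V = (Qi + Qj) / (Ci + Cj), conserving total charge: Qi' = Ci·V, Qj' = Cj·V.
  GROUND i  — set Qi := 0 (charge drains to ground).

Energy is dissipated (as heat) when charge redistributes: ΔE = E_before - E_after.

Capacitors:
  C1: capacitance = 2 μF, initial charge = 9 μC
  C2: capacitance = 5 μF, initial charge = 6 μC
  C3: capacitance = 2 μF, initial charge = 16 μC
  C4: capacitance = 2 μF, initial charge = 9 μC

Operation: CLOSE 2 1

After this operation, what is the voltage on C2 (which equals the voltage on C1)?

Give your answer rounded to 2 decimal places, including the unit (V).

Initial: C1(2μF, Q=9μC, V=4.50V), C2(5μF, Q=6μC, V=1.20V), C3(2μF, Q=16μC, V=8.00V), C4(2μF, Q=9μC, V=4.50V)
Op 1: CLOSE 2-1: Q_total=15.00, C_total=7.00, V=2.14; Q2=10.71, Q1=4.29; dissipated=7.779

Answer: 2.14 V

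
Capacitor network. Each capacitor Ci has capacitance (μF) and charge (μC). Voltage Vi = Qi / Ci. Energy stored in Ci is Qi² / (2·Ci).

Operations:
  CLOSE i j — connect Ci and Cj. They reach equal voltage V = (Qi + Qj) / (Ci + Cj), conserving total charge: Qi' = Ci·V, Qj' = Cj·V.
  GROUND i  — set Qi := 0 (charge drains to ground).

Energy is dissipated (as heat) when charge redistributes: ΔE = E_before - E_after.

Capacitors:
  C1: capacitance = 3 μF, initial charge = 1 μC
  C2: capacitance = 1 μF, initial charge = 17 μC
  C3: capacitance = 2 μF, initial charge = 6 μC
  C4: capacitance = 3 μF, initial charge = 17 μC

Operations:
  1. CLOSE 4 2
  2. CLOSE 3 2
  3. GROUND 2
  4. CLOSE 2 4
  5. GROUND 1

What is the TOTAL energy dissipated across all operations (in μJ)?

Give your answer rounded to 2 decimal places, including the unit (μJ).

Answer: 97.19 μJ

Derivation:
Initial: C1(3μF, Q=1μC, V=0.33V), C2(1μF, Q=17μC, V=17.00V), C3(2μF, Q=6μC, V=3.00V), C4(3μF, Q=17μC, V=5.67V)
Op 1: CLOSE 4-2: Q_total=34.00, C_total=4.00, V=8.50; Q4=25.50, Q2=8.50; dissipated=48.167
Op 2: CLOSE 3-2: Q_total=14.50, C_total=3.00, V=4.83; Q3=9.67, Q2=4.83; dissipated=10.083
Op 3: GROUND 2: Q2=0; energy lost=11.681
Op 4: CLOSE 2-4: Q_total=25.50, C_total=4.00, V=6.38; Q2=6.38, Q4=19.12; dissipated=27.094
Op 5: GROUND 1: Q1=0; energy lost=0.167
Total dissipated: 97.191 μJ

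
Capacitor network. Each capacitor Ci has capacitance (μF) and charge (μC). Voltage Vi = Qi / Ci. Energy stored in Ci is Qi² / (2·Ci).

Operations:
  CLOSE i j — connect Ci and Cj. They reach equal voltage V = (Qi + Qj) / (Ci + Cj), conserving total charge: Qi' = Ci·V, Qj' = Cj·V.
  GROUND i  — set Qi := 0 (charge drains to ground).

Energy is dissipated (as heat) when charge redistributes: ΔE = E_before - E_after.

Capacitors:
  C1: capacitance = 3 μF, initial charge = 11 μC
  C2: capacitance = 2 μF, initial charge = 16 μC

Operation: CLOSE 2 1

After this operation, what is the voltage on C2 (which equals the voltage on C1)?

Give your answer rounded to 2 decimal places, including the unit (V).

Answer: 5.40 V

Derivation:
Initial: C1(3μF, Q=11μC, V=3.67V), C2(2μF, Q=16μC, V=8.00V)
Op 1: CLOSE 2-1: Q_total=27.00, C_total=5.00, V=5.40; Q2=10.80, Q1=16.20; dissipated=11.267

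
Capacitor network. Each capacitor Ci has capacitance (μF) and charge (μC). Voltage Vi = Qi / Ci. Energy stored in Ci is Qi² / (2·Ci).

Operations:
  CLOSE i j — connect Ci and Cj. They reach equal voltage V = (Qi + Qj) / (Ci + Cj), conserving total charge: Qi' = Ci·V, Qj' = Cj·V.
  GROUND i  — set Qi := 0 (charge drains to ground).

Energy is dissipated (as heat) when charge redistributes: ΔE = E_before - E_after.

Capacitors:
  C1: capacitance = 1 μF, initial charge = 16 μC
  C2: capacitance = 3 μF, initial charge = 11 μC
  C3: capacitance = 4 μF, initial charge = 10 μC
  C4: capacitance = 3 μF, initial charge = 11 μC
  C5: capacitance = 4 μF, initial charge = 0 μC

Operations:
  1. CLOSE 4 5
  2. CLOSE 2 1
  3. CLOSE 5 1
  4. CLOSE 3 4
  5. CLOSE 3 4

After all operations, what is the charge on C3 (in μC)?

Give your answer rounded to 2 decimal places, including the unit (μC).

Initial: C1(1μF, Q=16μC, V=16.00V), C2(3μF, Q=11μC, V=3.67V), C3(4μF, Q=10μC, V=2.50V), C4(3μF, Q=11μC, V=3.67V), C5(4μF, Q=0μC, V=0.00V)
Op 1: CLOSE 4-5: Q_total=11.00, C_total=7.00, V=1.57; Q4=4.71, Q5=6.29; dissipated=11.524
Op 2: CLOSE 2-1: Q_total=27.00, C_total=4.00, V=6.75; Q2=20.25, Q1=6.75; dissipated=57.042
Op 3: CLOSE 5-1: Q_total=13.04, C_total=5.00, V=2.61; Q5=10.43, Q1=2.61; dissipated=10.727
Op 4: CLOSE 3-4: Q_total=14.71, C_total=7.00, V=2.10; Q3=8.41, Q4=6.31; dissipated=0.739
Op 5: CLOSE 3-4: Q_total=14.71, C_total=7.00, V=2.10; Q3=8.41, Q4=6.31; dissipated=0.000
Final charges: Q1=2.61, Q2=20.25, Q3=8.41, Q4=6.31, Q5=10.43

Answer: 8.41 μC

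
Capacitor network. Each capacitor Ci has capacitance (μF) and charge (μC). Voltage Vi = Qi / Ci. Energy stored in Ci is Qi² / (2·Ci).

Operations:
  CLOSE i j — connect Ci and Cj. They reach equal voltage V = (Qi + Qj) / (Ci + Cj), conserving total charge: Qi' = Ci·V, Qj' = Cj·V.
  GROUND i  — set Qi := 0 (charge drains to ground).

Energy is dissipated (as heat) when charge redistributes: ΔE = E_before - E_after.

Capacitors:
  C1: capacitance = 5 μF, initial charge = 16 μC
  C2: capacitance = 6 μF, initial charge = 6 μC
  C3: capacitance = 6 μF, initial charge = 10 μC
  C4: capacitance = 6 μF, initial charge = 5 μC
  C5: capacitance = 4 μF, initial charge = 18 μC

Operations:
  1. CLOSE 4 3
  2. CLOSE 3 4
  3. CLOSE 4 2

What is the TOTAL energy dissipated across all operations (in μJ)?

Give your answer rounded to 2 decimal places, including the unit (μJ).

Initial: C1(5μF, Q=16μC, V=3.20V), C2(6μF, Q=6μC, V=1.00V), C3(6μF, Q=10μC, V=1.67V), C4(6μF, Q=5μC, V=0.83V), C5(4μF, Q=18μC, V=4.50V)
Op 1: CLOSE 4-3: Q_total=15.00, C_total=12.00, V=1.25; Q4=7.50, Q3=7.50; dissipated=1.042
Op 2: CLOSE 3-4: Q_total=15.00, C_total=12.00, V=1.25; Q3=7.50, Q4=7.50; dissipated=0.000
Op 3: CLOSE 4-2: Q_total=13.50, C_total=12.00, V=1.12; Q4=6.75, Q2=6.75; dissipated=0.094
Total dissipated: 1.135 μJ

Answer: 1.14 μJ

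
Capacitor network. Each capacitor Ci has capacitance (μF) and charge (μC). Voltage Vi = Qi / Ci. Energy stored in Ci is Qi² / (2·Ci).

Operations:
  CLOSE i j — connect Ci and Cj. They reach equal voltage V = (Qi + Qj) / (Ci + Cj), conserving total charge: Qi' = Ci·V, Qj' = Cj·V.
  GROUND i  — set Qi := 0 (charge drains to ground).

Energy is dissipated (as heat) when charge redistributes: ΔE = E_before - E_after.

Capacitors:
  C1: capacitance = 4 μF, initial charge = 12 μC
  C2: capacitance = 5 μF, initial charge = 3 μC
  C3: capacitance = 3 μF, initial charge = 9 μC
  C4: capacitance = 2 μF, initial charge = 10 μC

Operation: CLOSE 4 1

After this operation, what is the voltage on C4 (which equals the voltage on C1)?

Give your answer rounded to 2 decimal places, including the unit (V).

Initial: C1(4μF, Q=12μC, V=3.00V), C2(5μF, Q=3μC, V=0.60V), C3(3μF, Q=9μC, V=3.00V), C4(2μF, Q=10μC, V=5.00V)
Op 1: CLOSE 4-1: Q_total=22.00, C_total=6.00, V=3.67; Q4=7.33, Q1=14.67; dissipated=2.667

Answer: 3.67 V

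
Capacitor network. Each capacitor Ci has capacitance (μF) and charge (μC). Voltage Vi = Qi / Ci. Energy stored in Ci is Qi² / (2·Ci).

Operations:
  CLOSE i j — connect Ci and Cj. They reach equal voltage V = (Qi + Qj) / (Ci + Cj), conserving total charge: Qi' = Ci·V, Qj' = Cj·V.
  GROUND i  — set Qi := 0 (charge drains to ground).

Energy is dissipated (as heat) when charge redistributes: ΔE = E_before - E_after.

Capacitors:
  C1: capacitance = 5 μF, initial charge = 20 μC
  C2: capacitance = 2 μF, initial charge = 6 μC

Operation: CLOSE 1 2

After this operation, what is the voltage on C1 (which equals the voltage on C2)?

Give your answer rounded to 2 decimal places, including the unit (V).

Initial: C1(5μF, Q=20μC, V=4.00V), C2(2μF, Q=6μC, V=3.00V)
Op 1: CLOSE 1-2: Q_total=26.00, C_total=7.00, V=3.71; Q1=18.57, Q2=7.43; dissipated=0.714

Answer: 3.71 V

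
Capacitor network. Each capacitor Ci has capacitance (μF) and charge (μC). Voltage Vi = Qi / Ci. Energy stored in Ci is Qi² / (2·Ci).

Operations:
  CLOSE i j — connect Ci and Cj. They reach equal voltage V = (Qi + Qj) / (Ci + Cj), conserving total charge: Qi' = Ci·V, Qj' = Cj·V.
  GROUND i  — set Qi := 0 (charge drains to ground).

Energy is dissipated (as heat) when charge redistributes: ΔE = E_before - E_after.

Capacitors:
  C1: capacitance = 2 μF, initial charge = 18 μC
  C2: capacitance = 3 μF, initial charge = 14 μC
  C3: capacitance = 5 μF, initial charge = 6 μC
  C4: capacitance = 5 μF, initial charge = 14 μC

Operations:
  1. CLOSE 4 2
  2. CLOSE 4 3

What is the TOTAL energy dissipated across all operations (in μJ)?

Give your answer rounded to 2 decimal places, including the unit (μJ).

Initial: C1(2μF, Q=18μC, V=9.00V), C2(3μF, Q=14μC, V=4.67V), C3(5μF, Q=6μC, V=1.20V), C4(5μF, Q=14μC, V=2.80V)
Op 1: CLOSE 4-2: Q_total=28.00, C_total=8.00, V=3.50; Q4=17.50, Q2=10.50; dissipated=3.267
Op 2: CLOSE 4-3: Q_total=23.50, C_total=10.00, V=2.35; Q4=11.75, Q3=11.75; dissipated=6.612
Total dissipated: 9.879 μJ

Answer: 9.88 μJ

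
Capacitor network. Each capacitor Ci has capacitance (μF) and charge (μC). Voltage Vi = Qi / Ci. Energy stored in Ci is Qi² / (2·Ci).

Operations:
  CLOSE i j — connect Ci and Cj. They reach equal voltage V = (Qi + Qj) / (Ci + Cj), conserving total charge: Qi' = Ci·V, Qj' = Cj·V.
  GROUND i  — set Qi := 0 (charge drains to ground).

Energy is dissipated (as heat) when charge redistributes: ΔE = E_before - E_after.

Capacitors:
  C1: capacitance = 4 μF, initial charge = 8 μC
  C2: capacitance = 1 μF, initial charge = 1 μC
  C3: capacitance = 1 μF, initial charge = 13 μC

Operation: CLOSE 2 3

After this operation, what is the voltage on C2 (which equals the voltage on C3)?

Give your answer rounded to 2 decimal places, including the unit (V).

Initial: C1(4μF, Q=8μC, V=2.00V), C2(1μF, Q=1μC, V=1.00V), C3(1μF, Q=13μC, V=13.00V)
Op 1: CLOSE 2-3: Q_total=14.00, C_total=2.00, V=7.00; Q2=7.00, Q3=7.00; dissipated=36.000

Answer: 7.00 V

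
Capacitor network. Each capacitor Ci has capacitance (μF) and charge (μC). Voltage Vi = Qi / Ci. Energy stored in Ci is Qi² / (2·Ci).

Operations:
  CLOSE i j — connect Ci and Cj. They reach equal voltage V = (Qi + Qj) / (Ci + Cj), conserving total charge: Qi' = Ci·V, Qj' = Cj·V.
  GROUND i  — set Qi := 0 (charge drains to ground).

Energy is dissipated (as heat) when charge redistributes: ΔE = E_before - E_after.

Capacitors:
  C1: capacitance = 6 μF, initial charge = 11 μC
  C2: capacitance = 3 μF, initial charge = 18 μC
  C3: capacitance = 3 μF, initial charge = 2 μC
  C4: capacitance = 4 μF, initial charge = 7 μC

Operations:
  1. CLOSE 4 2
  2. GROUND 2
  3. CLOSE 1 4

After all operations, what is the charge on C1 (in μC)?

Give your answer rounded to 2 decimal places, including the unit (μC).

Answer: 15.17 μC

Derivation:
Initial: C1(6μF, Q=11μC, V=1.83V), C2(3μF, Q=18μC, V=6.00V), C3(3μF, Q=2μC, V=0.67V), C4(4μF, Q=7μC, V=1.75V)
Op 1: CLOSE 4-2: Q_total=25.00, C_total=7.00, V=3.57; Q4=14.29, Q2=10.71; dissipated=15.482
Op 2: GROUND 2: Q2=0; energy lost=19.133
Op 3: CLOSE 1-4: Q_total=25.29, C_total=10.00, V=2.53; Q1=15.17, Q4=10.11; dissipated=3.625
Final charges: Q1=15.17, Q2=0.00, Q3=2.00, Q4=10.11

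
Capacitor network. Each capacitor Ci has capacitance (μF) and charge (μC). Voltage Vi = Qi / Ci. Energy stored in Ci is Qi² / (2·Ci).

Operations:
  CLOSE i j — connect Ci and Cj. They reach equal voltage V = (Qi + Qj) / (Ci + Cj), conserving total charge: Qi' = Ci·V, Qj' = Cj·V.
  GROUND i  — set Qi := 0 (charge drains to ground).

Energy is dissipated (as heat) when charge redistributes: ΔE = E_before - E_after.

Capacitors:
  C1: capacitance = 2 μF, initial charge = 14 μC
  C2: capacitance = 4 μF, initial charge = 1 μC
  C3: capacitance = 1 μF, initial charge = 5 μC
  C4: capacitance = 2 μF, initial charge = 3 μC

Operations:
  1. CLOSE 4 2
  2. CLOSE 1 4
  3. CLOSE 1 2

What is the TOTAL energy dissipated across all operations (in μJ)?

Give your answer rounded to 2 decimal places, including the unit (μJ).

Answer: 27.78 μJ

Derivation:
Initial: C1(2μF, Q=14μC, V=7.00V), C2(4μF, Q=1μC, V=0.25V), C3(1μF, Q=5μC, V=5.00V), C4(2μF, Q=3μC, V=1.50V)
Op 1: CLOSE 4-2: Q_total=4.00, C_total=6.00, V=0.67; Q4=1.33, Q2=2.67; dissipated=1.042
Op 2: CLOSE 1-4: Q_total=15.33, C_total=4.00, V=3.83; Q1=7.67, Q4=7.67; dissipated=20.056
Op 3: CLOSE 1-2: Q_total=10.33, C_total=6.00, V=1.72; Q1=3.44, Q2=6.89; dissipated=6.685
Total dissipated: 27.782 μJ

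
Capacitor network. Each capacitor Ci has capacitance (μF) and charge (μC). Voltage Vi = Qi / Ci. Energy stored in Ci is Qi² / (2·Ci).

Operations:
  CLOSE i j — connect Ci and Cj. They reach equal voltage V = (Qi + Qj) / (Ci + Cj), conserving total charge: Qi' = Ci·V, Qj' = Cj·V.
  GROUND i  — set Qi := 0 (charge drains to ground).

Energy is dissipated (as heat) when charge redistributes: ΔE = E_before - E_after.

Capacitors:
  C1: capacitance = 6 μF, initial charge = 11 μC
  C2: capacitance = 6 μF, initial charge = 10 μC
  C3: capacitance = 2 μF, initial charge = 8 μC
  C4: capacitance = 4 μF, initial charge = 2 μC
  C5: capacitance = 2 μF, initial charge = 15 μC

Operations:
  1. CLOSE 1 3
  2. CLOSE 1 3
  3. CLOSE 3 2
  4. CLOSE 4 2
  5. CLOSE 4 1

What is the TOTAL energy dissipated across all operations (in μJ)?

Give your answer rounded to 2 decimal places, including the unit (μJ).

Answer: 7.43 μJ

Derivation:
Initial: C1(6μF, Q=11μC, V=1.83V), C2(6μF, Q=10μC, V=1.67V), C3(2μF, Q=8μC, V=4.00V), C4(4μF, Q=2μC, V=0.50V), C5(2μF, Q=15μC, V=7.50V)
Op 1: CLOSE 1-3: Q_total=19.00, C_total=8.00, V=2.38; Q1=14.25, Q3=4.75; dissipated=3.521
Op 2: CLOSE 1-3: Q_total=19.00, C_total=8.00, V=2.38; Q1=14.25, Q3=4.75; dissipated=0.000
Op 3: CLOSE 3-2: Q_total=14.75, C_total=8.00, V=1.84; Q3=3.69, Q2=11.06; dissipated=0.376
Op 4: CLOSE 4-2: Q_total=13.06, C_total=10.00, V=1.31; Q4=5.22, Q2=7.84; dissipated=2.167
Op 5: CLOSE 4-1: Q_total=19.48, C_total=10.00, V=1.95; Q4=7.79, Q1=11.69; dissipated=1.371
Total dissipated: 7.435 μJ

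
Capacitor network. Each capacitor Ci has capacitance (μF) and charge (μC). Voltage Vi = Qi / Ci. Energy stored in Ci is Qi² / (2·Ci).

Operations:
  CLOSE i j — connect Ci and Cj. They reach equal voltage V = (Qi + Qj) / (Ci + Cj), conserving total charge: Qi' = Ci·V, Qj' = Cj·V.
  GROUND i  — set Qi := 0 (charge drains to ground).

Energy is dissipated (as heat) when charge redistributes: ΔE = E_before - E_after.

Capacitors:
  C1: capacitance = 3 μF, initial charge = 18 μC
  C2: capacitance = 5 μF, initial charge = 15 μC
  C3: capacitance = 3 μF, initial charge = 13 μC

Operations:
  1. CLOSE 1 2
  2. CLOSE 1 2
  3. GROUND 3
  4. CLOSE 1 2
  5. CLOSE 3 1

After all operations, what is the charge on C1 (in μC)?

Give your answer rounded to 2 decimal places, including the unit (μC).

Answer: 6.19 μC

Derivation:
Initial: C1(3μF, Q=18μC, V=6.00V), C2(5μF, Q=15μC, V=3.00V), C3(3μF, Q=13μC, V=4.33V)
Op 1: CLOSE 1-2: Q_total=33.00, C_total=8.00, V=4.12; Q1=12.38, Q2=20.62; dissipated=8.438
Op 2: CLOSE 1-2: Q_total=33.00, C_total=8.00, V=4.12; Q1=12.38, Q2=20.62; dissipated=0.000
Op 3: GROUND 3: Q3=0; energy lost=28.167
Op 4: CLOSE 1-2: Q_total=33.00, C_total=8.00, V=4.12; Q1=12.38, Q2=20.62; dissipated=0.000
Op 5: CLOSE 3-1: Q_total=12.38, C_total=6.00, V=2.06; Q3=6.19, Q1=6.19; dissipated=12.762
Final charges: Q1=6.19, Q2=20.62, Q3=6.19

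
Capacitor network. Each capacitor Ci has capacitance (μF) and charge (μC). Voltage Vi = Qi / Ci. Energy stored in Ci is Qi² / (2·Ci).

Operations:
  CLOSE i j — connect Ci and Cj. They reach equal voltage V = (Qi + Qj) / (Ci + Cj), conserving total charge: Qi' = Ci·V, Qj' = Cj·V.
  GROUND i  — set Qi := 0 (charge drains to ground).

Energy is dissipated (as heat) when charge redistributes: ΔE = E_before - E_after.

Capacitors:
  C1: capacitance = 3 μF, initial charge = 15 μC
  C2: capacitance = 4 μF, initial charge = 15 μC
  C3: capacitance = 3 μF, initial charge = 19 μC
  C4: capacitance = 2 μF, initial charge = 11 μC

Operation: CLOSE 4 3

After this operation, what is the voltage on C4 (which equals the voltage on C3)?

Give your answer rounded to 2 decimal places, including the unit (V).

Initial: C1(3μF, Q=15μC, V=5.00V), C2(4μF, Q=15μC, V=3.75V), C3(3μF, Q=19μC, V=6.33V), C4(2μF, Q=11μC, V=5.50V)
Op 1: CLOSE 4-3: Q_total=30.00, C_total=5.00, V=6.00; Q4=12.00, Q3=18.00; dissipated=0.417

Answer: 6.00 V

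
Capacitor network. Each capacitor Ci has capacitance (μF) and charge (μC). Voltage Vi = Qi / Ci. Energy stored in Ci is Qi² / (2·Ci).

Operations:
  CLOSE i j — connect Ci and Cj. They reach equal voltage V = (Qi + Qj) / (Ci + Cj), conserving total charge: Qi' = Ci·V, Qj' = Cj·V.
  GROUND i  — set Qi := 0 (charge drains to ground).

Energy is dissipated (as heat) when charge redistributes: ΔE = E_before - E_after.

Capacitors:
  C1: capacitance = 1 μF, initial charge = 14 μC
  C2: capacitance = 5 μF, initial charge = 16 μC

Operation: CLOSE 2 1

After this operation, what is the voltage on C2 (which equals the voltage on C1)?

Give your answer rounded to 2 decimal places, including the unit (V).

Answer: 5.00 V

Derivation:
Initial: C1(1μF, Q=14μC, V=14.00V), C2(5μF, Q=16μC, V=3.20V)
Op 1: CLOSE 2-1: Q_total=30.00, C_total=6.00, V=5.00; Q2=25.00, Q1=5.00; dissipated=48.600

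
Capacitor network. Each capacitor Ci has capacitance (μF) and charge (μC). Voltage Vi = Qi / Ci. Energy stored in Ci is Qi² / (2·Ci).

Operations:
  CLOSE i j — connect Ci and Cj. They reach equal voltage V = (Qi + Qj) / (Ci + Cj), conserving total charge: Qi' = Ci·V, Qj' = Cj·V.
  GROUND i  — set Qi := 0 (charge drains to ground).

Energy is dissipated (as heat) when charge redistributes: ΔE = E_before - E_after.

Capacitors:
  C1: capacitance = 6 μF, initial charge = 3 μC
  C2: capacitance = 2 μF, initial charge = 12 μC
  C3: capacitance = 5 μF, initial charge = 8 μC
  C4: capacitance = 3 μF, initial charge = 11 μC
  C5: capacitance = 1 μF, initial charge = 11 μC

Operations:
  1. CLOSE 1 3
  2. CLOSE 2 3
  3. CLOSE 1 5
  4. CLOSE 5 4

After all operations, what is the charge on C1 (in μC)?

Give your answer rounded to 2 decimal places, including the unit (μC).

Answer: 14.57 μC

Derivation:
Initial: C1(6μF, Q=3μC, V=0.50V), C2(2μF, Q=12μC, V=6.00V), C3(5μF, Q=8μC, V=1.60V), C4(3μF, Q=11μC, V=3.67V), C5(1μF, Q=11μC, V=11.00V)
Op 1: CLOSE 1-3: Q_total=11.00, C_total=11.00, V=1.00; Q1=6.00, Q3=5.00; dissipated=1.650
Op 2: CLOSE 2-3: Q_total=17.00, C_total=7.00, V=2.43; Q2=4.86, Q3=12.14; dissipated=17.857
Op 3: CLOSE 1-5: Q_total=17.00, C_total=7.00, V=2.43; Q1=14.57, Q5=2.43; dissipated=42.857
Op 4: CLOSE 5-4: Q_total=13.43, C_total=4.00, V=3.36; Q5=3.36, Q4=10.07; dissipated=0.575
Final charges: Q1=14.57, Q2=4.86, Q3=12.14, Q4=10.07, Q5=3.36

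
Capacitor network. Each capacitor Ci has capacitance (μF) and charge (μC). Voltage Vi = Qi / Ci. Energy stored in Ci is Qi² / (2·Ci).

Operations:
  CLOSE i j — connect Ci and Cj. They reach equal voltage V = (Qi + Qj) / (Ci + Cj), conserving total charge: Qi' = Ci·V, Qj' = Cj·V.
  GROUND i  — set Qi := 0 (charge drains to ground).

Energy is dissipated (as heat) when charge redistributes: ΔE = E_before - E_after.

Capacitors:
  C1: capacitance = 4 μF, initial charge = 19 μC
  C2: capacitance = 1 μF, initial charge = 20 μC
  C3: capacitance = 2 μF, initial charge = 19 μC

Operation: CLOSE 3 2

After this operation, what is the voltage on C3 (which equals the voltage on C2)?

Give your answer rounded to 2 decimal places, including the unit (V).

Initial: C1(4μF, Q=19μC, V=4.75V), C2(1μF, Q=20μC, V=20.00V), C3(2μF, Q=19μC, V=9.50V)
Op 1: CLOSE 3-2: Q_total=39.00, C_total=3.00, V=13.00; Q3=26.00, Q2=13.00; dissipated=36.750

Answer: 13.00 V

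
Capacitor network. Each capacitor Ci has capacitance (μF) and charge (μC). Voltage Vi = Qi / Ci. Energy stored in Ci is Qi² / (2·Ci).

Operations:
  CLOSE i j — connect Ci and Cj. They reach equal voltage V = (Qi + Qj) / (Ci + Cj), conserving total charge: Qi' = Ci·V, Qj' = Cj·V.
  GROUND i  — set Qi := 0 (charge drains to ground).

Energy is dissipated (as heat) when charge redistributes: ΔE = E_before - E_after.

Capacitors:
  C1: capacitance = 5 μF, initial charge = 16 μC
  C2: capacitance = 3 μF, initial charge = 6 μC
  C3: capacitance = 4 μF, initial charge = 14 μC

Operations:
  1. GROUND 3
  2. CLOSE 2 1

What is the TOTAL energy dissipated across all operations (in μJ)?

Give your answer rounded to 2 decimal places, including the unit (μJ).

Initial: C1(5μF, Q=16μC, V=3.20V), C2(3μF, Q=6μC, V=2.00V), C3(4μF, Q=14μC, V=3.50V)
Op 1: GROUND 3: Q3=0; energy lost=24.500
Op 2: CLOSE 2-1: Q_total=22.00, C_total=8.00, V=2.75; Q2=8.25, Q1=13.75; dissipated=1.350
Total dissipated: 25.850 μJ

Answer: 25.85 μJ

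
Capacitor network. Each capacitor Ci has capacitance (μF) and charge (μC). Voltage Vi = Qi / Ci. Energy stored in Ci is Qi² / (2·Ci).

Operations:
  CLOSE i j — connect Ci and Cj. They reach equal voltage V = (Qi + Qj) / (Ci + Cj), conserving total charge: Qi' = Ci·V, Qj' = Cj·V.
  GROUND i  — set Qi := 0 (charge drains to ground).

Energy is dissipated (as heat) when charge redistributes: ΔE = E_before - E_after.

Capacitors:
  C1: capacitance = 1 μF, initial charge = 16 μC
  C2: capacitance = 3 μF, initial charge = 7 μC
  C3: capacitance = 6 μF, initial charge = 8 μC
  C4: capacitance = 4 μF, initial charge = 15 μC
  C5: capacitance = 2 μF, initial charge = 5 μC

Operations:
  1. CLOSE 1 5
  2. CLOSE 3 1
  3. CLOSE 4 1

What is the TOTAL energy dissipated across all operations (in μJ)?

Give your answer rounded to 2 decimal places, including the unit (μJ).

Answer: 75.55 μJ

Derivation:
Initial: C1(1μF, Q=16μC, V=16.00V), C2(3μF, Q=7μC, V=2.33V), C3(6μF, Q=8μC, V=1.33V), C4(4μF, Q=15μC, V=3.75V), C5(2μF, Q=5μC, V=2.50V)
Op 1: CLOSE 1-5: Q_total=21.00, C_total=3.00, V=7.00; Q1=7.00, Q5=14.00; dissipated=60.750
Op 2: CLOSE 3-1: Q_total=15.00, C_total=7.00, V=2.14; Q3=12.86, Q1=2.14; dissipated=13.762
Op 3: CLOSE 4-1: Q_total=17.14, C_total=5.00, V=3.43; Q4=13.71, Q1=3.43; dissipated=1.033
Total dissipated: 75.545 μJ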